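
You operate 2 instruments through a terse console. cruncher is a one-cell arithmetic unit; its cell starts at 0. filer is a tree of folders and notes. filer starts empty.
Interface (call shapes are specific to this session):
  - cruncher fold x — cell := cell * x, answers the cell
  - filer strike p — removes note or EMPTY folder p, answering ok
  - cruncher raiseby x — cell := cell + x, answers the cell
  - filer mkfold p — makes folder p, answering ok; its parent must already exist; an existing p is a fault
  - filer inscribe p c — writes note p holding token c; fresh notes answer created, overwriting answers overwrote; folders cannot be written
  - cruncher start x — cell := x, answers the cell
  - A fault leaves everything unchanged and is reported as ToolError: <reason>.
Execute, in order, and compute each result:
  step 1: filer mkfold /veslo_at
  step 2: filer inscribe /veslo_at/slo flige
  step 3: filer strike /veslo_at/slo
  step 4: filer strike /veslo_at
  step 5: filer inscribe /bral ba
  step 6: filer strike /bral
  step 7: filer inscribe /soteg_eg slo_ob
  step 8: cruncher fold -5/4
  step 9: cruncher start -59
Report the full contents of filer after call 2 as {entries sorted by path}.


Next I call filer mkfold on p=/veslo_at, — result: ok.
I use filer inscribe on p=/veslo_at/slo, c=flige, which returns created.
Invoking filer strike on p=/veslo_at/slo, yielding ok.
I call filer strike on p=/veslo_at, which returns ok.
Next I call filer inscribe on p=/bral, c=ba: created.
Then filer strike on p=/bral, giving ok.
Using filer inscribe on p=/soteg_eg, c=slo_ob, and see created.
I run cruncher fold on x=-5/4, and observe 0.
I use cruncher start on x=-59, yielding -59.

Answer: {veslo_at/, veslo_at/slo=flige}


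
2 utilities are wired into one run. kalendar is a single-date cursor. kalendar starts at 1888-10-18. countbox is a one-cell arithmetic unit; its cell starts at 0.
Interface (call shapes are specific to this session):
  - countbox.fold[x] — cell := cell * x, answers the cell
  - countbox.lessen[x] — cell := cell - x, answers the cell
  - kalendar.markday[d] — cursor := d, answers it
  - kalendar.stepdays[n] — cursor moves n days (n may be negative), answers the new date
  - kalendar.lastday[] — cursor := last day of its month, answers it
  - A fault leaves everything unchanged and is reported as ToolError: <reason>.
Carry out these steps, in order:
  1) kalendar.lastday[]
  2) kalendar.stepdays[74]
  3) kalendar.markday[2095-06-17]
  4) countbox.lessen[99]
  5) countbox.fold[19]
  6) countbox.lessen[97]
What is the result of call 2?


I call kalendar.lastday, and get 1888-10-31.
Invoking kalendar.stepdays(n→74), and see 1889-01-13.
I use kalendar.markday(d→2095-06-17), and see 2095-06-17.
Invoking countbox.lessen(x→99), and get -99.
Next I call countbox.fold(x→19), and see -1881.
Invoking countbox.lessen(x→97), → -1978.

Answer: 1889-01-13


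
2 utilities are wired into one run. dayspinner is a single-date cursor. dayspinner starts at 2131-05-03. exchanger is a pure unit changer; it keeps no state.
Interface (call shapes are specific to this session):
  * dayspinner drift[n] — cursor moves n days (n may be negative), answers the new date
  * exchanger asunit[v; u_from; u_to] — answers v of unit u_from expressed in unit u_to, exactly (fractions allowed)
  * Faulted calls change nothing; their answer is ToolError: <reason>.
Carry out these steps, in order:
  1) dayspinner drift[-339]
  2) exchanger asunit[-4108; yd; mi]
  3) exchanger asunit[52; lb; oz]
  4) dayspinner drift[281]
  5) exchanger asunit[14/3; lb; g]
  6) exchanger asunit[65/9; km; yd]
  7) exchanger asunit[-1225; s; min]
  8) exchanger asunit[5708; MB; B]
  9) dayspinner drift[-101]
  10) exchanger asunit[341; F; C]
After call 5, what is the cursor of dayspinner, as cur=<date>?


Answer: cur=2131-03-06

Derivation:
// 1. dayspinner drift(n=-339) == 2130-05-29
// 2. exchanger asunit(v=-4108, u_from=yd, u_to=mi) == -1027/440
// 3. exchanger asunit(v=52, u_from=lb, u_to=oz) == 832
// 4. dayspinner drift(n=281) == 2131-03-06
// 5. exchanger asunit(v=14/3, u_from=lb, u_to=g) == 317514659/150000
// 6. exchanger asunit(v=65/9, u_from=km, u_to=yd) == 81250000/10287
// 7. exchanger asunit(v=-1225, u_from=s, u_to=min) == -245/12
// 8. exchanger asunit(v=5708, u_from=MB, u_to=B) == 5708000000
// 9. dayspinner drift(n=-101) == 2130-11-25
// 10. exchanger asunit(v=341, u_from=F, u_to=C) == 515/3


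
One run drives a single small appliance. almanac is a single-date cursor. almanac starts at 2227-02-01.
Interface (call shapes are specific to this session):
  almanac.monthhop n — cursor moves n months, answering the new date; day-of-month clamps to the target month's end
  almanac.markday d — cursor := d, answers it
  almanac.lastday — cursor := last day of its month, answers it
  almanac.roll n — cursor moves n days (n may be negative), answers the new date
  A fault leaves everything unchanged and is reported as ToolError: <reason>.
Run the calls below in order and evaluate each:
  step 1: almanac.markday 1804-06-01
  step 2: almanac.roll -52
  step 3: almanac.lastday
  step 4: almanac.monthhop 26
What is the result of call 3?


·→ almanac.markday(d→1804-06-01)
·← 1804-06-01
·→ almanac.roll(n→-52)
·← 1804-04-10
·→ almanac.lastday()
·← 1804-04-30
·→ almanac.monthhop(n→26)
·← 1806-06-30

Answer: 1804-04-30


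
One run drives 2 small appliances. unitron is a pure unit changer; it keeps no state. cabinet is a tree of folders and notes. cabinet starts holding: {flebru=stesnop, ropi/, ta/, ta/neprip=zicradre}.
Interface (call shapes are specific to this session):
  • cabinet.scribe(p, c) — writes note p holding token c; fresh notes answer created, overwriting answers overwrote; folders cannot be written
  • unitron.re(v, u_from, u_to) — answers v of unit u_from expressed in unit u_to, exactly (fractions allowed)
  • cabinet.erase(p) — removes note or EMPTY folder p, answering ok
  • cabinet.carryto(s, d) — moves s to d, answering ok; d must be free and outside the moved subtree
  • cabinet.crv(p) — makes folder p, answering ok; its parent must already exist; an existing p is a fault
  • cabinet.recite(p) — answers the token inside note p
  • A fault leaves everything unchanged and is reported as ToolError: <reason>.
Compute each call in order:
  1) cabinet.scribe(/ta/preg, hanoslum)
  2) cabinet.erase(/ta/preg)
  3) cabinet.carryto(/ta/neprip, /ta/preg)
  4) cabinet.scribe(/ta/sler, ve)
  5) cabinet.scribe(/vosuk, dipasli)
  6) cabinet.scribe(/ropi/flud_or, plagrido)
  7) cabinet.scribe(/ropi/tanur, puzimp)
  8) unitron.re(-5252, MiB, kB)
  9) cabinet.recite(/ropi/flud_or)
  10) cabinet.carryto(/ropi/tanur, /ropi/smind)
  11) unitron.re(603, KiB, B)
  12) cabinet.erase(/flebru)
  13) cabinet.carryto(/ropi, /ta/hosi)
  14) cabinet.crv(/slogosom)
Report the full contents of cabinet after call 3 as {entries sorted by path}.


# 1. scribe(p=/ta/preg, c=hanoslum) => created
# 2. erase(p=/ta/preg) => ok
# 3. carryto(s=/ta/neprip, d=/ta/preg) => ok
# 4. scribe(p=/ta/sler, c=ve) => created
# 5. scribe(p=/vosuk, c=dipasli) => created
# 6. scribe(p=/ropi/flud_or, c=plagrido) => created
# 7. scribe(p=/ropi/tanur, c=puzimp) => created
# 8. re(v=-5252, u_from=MiB, u_to=kB) => -688390144/125
# 9. recite(p=/ropi/flud_or) => plagrido
# 10. carryto(s=/ropi/tanur, d=/ropi/smind) => ok
# 11. re(v=603, u_from=KiB, u_to=B) => 617472
# 12. erase(p=/flebru) => ok
# 13. carryto(s=/ropi, d=/ta/hosi) => ok
# 14. crv(p=/slogosom) => ok

Answer: {flebru=stesnop, ropi/, ta/, ta/preg=zicradre}


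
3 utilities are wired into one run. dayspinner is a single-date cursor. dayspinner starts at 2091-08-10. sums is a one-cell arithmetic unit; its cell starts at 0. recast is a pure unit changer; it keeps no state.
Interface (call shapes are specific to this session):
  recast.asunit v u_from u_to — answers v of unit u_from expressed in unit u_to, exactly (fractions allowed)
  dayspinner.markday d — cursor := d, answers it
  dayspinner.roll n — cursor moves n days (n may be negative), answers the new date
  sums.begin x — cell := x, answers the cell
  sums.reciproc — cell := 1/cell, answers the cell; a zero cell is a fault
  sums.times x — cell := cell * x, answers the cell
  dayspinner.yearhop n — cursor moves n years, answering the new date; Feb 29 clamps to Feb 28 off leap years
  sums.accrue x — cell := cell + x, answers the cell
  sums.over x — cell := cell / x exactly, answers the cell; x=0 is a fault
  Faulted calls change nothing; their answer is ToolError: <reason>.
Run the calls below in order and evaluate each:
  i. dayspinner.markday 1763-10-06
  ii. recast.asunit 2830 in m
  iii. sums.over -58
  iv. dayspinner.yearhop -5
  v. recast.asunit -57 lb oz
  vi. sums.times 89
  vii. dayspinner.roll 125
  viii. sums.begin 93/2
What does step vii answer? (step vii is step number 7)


I invoke dayspinner.markday(d='1763-10-06'), and see 1763-10-06.
Next I call recast.asunit(v='2830', u_from='in', u_to='m'), giving 35941/500.
Invoking sums.over(x='-58'), and see 0.
I try dayspinner.yearhop(n='-5'), → 1758-10-06.
Calling recast.asunit(v='-57', u_from='lb', u_to='oz'), → -912.
I invoke sums.times(x='89'), yielding 0.
Calling dayspinner.roll(n='125'), which returns 1759-02-08.
I call sums.begin(x='93/2'), which returns 93/2.

Answer: 1759-02-08


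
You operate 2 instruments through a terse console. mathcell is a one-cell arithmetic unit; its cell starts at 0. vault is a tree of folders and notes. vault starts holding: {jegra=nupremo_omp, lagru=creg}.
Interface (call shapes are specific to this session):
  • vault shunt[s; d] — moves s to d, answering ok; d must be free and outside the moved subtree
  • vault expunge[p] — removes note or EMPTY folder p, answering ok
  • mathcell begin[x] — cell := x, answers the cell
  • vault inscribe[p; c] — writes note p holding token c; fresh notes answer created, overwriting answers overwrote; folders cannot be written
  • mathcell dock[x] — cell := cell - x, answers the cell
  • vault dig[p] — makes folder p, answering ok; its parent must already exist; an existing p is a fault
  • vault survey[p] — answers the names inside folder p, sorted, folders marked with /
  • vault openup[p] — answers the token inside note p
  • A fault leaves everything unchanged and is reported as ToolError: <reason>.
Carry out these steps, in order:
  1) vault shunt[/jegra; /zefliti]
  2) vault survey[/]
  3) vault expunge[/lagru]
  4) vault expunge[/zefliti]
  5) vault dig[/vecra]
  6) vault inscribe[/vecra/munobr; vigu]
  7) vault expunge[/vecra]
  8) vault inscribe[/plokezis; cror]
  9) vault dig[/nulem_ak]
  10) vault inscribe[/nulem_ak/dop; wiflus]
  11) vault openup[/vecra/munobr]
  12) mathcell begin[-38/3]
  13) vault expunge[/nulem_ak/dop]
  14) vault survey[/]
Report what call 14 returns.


Answer: [nulem_ak/, plokezis, vecra/]

Derivation:
[in] vault shunt s='/jegra' d='/zefliti'
:: ok
[in] vault survey p='/'
:: [lagru, zefliti]
[in] vault expunge p='/lagru'
:: ok
[in] vault expunge p='/zefliti'
:: ok
[in] vault dig p='/vecra'
:: ok
[in] vault inscribe p='/vecra/munobr' c='vigu'
:: created
[in] vault expunge p='/vecra'
:: ToolError: not empty
[in] vault inscribe p='/plokezis' c='cror'
:: created
[in] vault dig p='/nulem_ak'
:: ok
[in] vault inscribe p='/nulem_ak/dop' c='wiflus'
:: created
[in] vault openup p='/vecra/munobr'
:: vigu
[in] mathcell begin x='-38/3'
:: -38/3
[in] vault expunge p='/nulem_ak/dop'
:: ok
[in] vault survey p='/'
:: [nulem_ak/, plokezis, vecra/]


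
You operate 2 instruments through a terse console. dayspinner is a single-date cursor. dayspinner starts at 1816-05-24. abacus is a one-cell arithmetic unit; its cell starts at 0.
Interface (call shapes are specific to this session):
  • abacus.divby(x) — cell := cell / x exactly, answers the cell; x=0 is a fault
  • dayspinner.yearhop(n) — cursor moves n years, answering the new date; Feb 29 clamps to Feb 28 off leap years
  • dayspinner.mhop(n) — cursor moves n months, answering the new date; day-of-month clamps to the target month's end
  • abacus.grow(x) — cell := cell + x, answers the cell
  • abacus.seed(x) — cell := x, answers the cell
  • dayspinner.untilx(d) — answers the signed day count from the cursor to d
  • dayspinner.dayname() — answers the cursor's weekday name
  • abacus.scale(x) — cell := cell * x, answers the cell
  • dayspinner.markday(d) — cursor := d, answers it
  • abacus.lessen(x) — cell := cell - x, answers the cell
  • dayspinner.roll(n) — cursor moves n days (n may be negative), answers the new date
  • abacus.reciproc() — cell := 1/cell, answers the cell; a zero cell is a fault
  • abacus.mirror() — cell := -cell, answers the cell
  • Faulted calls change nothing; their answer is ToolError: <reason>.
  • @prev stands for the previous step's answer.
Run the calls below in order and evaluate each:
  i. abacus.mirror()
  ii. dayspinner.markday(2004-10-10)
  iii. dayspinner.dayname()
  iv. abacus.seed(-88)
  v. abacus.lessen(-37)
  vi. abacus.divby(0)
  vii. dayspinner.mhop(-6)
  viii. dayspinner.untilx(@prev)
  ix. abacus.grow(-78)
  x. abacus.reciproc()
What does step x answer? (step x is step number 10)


Answer: -1/129

Derivation:
Do: abacus.mirror[]
See: 0
Do: dayspinner.markday[d: 2004-10-10]
See: 2004-10-10
Do: dayspinner.dayname[]
See: Sunday
Do: abacus.seed[x: -88]
See: -88
Do: abacus.lessen[x: -37]
See: -51
Do: abacus.divby[x: 0]
See: ToolError: division by zero
Do: dayspinner.mhop[n: -6]
See: 2004-04-10
Do: dayspinner.untilx[d: @prev]
See: 0
Do: abacus.grow[x: -78]
See: -129
Do: abacus.reciproc[]
See: -1/129


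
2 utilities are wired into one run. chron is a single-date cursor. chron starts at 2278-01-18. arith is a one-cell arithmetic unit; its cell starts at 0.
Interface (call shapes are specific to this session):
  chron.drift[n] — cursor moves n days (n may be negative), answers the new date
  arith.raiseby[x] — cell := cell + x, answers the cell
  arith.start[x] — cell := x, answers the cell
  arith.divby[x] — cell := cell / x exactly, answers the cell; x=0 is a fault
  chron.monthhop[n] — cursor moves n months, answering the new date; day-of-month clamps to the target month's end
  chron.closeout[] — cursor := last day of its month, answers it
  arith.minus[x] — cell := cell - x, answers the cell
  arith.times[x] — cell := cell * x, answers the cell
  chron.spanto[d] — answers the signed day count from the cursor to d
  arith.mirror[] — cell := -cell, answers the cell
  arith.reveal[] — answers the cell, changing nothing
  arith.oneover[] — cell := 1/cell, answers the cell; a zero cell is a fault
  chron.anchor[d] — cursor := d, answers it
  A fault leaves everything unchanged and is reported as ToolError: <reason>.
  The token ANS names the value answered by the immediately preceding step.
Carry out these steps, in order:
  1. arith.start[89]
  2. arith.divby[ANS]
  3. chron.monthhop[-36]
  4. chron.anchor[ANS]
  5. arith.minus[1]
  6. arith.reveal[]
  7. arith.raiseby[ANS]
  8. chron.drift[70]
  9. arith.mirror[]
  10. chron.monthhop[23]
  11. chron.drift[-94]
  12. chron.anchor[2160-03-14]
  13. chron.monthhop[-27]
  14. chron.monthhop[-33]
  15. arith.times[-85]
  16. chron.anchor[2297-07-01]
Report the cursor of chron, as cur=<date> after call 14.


→ arith.start(x='89')
← 89
→ arith.divby(x='ANS')
← 1
→ chron.monthhop(n='-36')
← 2275-01-18
→ chron.anchor(d='ANS')
← 2275-01-18
→ arith.minus(x='1')
← 0
→ arith.reveal()
← 0
→ arith.raiseby(x='ANS')
← 0
→ chron.drift(n='70')
← 2275-03-29
→ arith.mirror()
← 0
→ chron.monthhop(n='23')
← 2277-02-28
→ chron.drift(n='-94')
← 2276-11-26
→ chron.anchor(d='2160-03-14')
← 2160-03-14
→ chron.monthhop(n='-27')
← 2157-12-14
→ chron.monthhop(n='-33')
← 2155-03-14
→ arith.times(x='-85')
← 0
→ chron.anchor(d='2297-07-01')
← 2297-07-01

Answer: cur=2155-03-14


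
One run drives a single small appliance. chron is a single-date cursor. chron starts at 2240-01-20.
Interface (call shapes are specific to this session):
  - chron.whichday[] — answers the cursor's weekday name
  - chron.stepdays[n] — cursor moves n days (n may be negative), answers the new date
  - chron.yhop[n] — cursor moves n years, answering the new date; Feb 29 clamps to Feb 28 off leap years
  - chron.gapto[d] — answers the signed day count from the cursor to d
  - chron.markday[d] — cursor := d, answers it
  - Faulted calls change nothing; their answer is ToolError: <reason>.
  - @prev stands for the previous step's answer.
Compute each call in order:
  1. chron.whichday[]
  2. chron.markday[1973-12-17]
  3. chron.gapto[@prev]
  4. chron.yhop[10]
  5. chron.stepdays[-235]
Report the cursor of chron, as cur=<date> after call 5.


Answer: cur=1983-04-26

Derivation:
==> chron.whichday()
<== Monday
==> chron.markday(d='1973-12-17')
<== 1973-12-17
==> chron.gapto(d='@prev')
<== 0
==> chron.yhop(n='10')
<== 1983-12-17
==> chron.stepdays(n='-235')
<== 1983-04-26


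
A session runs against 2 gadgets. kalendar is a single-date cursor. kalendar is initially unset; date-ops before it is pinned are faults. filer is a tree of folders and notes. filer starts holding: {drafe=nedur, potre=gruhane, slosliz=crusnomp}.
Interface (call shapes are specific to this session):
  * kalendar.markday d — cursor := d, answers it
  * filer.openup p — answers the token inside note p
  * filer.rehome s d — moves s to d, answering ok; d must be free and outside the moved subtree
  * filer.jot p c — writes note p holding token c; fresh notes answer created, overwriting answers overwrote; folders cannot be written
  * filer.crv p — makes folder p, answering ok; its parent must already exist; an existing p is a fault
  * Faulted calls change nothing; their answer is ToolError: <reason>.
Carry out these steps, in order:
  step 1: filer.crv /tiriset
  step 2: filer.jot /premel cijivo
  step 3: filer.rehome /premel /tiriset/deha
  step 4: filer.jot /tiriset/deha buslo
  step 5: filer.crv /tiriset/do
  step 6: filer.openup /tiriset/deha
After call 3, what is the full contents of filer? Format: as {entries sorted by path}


! crv(p='/tiriset') => ok
! jot(p='/premel', c='cijivo') => created
! rehome(s='/premel', d='/tiriset/deha') => ok
! jot(p='/tiriset/deha', c='buslo') => overwrote
! crv(p='/tiriset/do') => ok
! openup(p='/tiriset/deha') => buslo

Answer: {drafe=nedur, potre=gruhane, slosliz=crusnomp, tiriset/, tiriset/deha=cijivo}


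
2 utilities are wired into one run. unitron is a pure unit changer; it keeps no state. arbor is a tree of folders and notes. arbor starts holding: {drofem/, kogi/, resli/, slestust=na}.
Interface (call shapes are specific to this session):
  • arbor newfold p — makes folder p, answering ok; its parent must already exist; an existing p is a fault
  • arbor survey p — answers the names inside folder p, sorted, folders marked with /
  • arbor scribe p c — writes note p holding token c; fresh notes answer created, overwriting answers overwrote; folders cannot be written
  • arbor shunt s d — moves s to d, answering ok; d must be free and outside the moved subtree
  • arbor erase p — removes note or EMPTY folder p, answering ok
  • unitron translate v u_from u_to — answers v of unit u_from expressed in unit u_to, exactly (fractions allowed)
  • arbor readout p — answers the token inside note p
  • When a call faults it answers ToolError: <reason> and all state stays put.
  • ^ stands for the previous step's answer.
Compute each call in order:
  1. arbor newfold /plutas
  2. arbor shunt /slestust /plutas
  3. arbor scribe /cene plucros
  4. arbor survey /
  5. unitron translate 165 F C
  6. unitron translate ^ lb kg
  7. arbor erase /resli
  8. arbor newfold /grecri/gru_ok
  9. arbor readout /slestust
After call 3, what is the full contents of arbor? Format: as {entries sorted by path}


$ arbor newfold p: /plutas
:: ok
$ arbor shunt s: /slestust d: /plutas
:: ToolError: exists
$ arbor scribe p: /cene c: plucros
:: created
$ arbor survey p: /
:: [cene, drofem/, kogi/, plutas/, resli/, slestust]
$ unitron translate v: 165 u_from: F u_to: C
:: 665/9
$ unitron translate v: ^ u_from: lb u_to: kg
:: 6032778521/180000000
$ arbor erase p: /resli
:: ok
$ arbor newfold p: /grecri/gru_ok
:: ToolError: no parent
$ arbor readout p: /slestust
:: na

Answer: {cene=plucros, drofem/, kogi/, plutas/, resli/, slestust=na}


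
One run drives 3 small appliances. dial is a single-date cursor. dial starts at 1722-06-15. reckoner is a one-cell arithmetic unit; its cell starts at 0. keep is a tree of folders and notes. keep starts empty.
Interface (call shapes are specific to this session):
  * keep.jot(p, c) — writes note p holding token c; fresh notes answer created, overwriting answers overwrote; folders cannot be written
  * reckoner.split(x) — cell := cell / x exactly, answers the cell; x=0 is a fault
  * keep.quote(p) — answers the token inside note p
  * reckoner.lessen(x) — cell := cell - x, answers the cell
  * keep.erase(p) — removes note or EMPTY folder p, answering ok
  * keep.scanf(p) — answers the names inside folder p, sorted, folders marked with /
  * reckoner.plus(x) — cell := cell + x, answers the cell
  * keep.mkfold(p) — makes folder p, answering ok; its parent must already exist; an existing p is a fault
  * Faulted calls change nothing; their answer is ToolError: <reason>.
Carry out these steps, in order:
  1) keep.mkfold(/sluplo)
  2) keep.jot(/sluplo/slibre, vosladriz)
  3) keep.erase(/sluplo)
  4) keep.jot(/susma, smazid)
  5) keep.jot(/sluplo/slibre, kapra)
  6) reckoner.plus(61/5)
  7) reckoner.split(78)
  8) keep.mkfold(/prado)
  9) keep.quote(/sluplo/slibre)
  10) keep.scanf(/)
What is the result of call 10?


I invoke keep.mkfold passing /sluplo, giving ok.
Calling keep.jot passing /sluplo/slibre, vosladriz, and get created.
Next I call keep.erase passing /sluplo, — result: ToolError: not empty.
Using keep.jot passing /susma, smazid: created.
Using keep.jot passing /sluplo/slibre, kapra, and observe overwrote.
I invoke reckoner.plus passing 61/5: 61/5.
Next I call reckoner.split passing 78, yielding 61/390.
I call keep.mkfold passing /prado, which returns ok.
Calling keep.quote passing /sluplo/slibre, yielding kapra.
I invoke keep.scanf passing /, → [prado/, sluplo/, susma].

Answer: [prado/, sluplo/, susma]


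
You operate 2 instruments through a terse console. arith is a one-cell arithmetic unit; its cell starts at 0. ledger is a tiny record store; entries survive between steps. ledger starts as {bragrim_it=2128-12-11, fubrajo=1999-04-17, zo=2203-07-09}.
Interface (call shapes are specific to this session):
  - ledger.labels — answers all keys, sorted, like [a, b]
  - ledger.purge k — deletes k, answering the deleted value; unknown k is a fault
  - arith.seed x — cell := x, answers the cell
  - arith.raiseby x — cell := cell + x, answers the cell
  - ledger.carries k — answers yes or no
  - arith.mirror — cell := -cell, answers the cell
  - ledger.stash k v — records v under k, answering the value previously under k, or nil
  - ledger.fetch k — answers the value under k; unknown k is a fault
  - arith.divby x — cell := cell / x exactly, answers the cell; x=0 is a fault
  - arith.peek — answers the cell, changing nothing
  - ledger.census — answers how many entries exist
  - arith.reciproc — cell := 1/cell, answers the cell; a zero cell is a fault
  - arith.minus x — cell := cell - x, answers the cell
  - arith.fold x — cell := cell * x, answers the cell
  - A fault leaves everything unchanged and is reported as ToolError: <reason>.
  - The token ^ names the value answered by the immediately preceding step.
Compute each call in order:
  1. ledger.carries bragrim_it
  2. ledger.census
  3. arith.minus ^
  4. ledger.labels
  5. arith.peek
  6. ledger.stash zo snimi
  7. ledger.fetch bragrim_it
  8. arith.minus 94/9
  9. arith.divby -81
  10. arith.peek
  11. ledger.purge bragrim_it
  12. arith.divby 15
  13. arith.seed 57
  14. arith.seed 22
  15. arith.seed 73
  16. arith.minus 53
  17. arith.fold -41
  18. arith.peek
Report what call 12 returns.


·→ carries(k=bragrim_it)
·← yes
·→ census()
·← 3
·→ minus(x=^)
·← -3
·→ labels()
·← [bragrim_it, fubrajo, zo]
·→ peek()
·← -3
·→ stash(k=zo, v=snimi)
·← 2203-07-09
·→ fetch(k=bragrim_it)
·← 2128-12-11
·→ minus(x=94/9)
·← -121/9
·→ divby(x=-81)
·← 121/729
·→ peek()
·← 121/729
·→ purge(k=bragrim_it)
·← 2128-12-11
·→ divby(x=15)
·← 121/10935
·→ seed(x=57)
·← 57
·→ seed(x=22)
·← 22
·→ seed(x=73)
·← 73
·→ minus(x=53)
·← 20
·→ fold(x=-41)
·← -820
·→ peek()
·← -820

Answer: 121/10935


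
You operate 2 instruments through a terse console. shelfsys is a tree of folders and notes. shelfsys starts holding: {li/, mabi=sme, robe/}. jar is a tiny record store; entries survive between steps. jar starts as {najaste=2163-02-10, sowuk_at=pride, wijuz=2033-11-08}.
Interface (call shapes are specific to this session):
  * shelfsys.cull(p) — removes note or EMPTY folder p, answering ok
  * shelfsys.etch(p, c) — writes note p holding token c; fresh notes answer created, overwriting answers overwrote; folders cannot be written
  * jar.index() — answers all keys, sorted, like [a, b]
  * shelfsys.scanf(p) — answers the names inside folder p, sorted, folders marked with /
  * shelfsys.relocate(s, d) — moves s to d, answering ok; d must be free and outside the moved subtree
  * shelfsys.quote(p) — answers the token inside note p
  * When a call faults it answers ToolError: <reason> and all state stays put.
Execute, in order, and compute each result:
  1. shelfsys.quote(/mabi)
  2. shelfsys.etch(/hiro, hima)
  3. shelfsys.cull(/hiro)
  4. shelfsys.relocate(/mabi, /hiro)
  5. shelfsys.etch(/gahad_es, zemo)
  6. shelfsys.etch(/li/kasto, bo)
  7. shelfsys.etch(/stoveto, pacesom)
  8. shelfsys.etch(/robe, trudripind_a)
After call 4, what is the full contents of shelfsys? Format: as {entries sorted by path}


Answer: {hiro=sme, li/, robe/}

Derivation:
Using quote with /mabi, and get sme.
Now I run etch with /hiro, hima, yielding created.
I try cull with /hiro, which returns ok.
Now I run relocate with /mabi, /hiro, → ok.
Then etch with /gahad_es, zemo, which returns created.
I invoke etch with /li/kasto, bo, and observe created.
Now I run etch with /stoveto, pacesom, yielding created.
I use etch with /robe, trudripind_a, → ToolError: is a directory.


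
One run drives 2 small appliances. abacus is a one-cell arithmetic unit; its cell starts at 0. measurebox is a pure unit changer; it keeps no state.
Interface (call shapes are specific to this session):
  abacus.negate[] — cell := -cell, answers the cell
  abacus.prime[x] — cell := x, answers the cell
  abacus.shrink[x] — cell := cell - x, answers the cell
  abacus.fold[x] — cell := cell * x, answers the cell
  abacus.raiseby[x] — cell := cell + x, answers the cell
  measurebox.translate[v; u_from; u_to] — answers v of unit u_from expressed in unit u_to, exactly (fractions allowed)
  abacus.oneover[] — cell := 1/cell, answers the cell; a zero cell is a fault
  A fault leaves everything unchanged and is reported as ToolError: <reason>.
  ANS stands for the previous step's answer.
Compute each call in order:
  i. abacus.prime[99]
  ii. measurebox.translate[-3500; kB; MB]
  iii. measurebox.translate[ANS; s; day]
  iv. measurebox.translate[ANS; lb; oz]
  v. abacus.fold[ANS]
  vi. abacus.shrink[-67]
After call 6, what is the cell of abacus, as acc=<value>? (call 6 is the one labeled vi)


I invoke abacus.prime with x='99', which returns 99.
I run measurebox.translate with v='-3500', u_from='kB', u_to='MB', which returns -7/2.
Now I run measurebox.translate with v='ANS', u_from='s', u_to='day', giving -7/172800.
I run measurebox.translate with v='ANS', u_from='lb', u_to='oz', which returns -7/10800.
I use abacus.fold with x='ANS', and get -77/1200.
I try abacus.shrink with x='-67', which returns 80323/1200.

Answer: acc=80323/1200


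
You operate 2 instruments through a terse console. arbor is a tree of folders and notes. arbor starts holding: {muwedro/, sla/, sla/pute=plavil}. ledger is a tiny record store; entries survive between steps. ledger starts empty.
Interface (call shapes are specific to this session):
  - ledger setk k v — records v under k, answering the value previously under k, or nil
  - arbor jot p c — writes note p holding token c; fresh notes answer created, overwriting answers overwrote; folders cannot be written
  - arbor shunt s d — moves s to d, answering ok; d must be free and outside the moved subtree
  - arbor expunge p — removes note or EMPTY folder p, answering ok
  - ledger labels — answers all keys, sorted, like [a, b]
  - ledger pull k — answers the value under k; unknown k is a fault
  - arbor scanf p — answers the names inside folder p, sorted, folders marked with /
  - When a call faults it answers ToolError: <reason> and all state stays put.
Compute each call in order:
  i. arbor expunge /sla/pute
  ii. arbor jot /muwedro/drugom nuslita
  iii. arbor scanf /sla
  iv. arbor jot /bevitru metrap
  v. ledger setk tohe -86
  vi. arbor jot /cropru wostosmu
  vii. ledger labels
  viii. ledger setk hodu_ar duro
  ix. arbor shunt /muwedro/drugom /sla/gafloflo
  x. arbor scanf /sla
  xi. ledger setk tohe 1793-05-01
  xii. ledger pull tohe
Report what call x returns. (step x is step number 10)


Answer: [gafloflo]

Derivation:
→ arbor expunge(p=/sla/pute)
← ok
→ arbor jot(p=/muwedro/drugom, c=nuslita)
← created
→ arbor scanf(p=/sla)
← []
→ arbor jot(p=/bevitru, c=metrap)
← created
→ ledger setk(k=tohe, v=-86)
← nil
→ arbor jot(p=/cropru, c=wostosmu)
← created
→ ledger labels()
← [tohe]
→ ledger setk(k=hodu_ar, v=duro)
← nil
→ arbor shunt(s=/muwedro/drugom, d=/sla/gafloflo)
← ok
→ arbor scanf(p=/sla)
← [gafloflo]
→ ledger setk(k=tohe, v=1793-05-01)
← -86
→ ledger pull(k=tohe)
← 1793-05-01


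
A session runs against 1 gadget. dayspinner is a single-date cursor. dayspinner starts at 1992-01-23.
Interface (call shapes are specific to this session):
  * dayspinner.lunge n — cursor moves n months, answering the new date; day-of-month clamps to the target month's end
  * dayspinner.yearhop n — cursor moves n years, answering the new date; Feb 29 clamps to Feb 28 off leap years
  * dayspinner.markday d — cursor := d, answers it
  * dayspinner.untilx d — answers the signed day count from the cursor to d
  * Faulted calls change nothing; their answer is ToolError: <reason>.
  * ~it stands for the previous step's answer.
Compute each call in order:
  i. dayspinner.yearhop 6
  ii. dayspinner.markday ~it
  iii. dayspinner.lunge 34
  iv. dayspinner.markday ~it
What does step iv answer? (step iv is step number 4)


→ yearhop(n='6')
← 1998-01-23
→ markday(d='~it')
← 1998-01-23
→ lunge(n='34')
← 2000-11-23
→ markday(d='~it')
← 2000-11-23

Answer: 2000-11-23


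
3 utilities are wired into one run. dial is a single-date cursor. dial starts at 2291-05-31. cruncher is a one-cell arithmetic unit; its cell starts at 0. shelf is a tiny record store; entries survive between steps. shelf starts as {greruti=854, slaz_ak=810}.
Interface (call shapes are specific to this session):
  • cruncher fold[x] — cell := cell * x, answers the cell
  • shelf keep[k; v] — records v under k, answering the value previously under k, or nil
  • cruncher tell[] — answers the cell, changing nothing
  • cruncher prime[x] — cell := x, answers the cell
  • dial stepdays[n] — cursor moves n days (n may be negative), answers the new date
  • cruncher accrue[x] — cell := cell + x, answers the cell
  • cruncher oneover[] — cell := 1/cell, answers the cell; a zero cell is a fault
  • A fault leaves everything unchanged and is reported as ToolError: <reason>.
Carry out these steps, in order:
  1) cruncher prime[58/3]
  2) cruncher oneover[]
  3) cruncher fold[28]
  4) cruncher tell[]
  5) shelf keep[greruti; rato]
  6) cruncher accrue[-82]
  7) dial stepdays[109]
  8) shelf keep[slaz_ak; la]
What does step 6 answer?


Step: cruncher prime[x→58/3]
Result: 58/3
Step: cruncher oneover[]
Result: 3/58
Step: cruncher fold[x→28]
Result: 42/29
Step: cruncher tell[]
Result: 42/29
Step: shelf keep[k→greruti; v→rato]
Result: 854
Step: cruncher accrue[x→-82]
Result: -2336/29
Step: dial stepdays[n→109]
Result: 2291-09-17
Step: shelf keep[k→slaz_ak; v→la]
Result: 810

Answer: -2336/29


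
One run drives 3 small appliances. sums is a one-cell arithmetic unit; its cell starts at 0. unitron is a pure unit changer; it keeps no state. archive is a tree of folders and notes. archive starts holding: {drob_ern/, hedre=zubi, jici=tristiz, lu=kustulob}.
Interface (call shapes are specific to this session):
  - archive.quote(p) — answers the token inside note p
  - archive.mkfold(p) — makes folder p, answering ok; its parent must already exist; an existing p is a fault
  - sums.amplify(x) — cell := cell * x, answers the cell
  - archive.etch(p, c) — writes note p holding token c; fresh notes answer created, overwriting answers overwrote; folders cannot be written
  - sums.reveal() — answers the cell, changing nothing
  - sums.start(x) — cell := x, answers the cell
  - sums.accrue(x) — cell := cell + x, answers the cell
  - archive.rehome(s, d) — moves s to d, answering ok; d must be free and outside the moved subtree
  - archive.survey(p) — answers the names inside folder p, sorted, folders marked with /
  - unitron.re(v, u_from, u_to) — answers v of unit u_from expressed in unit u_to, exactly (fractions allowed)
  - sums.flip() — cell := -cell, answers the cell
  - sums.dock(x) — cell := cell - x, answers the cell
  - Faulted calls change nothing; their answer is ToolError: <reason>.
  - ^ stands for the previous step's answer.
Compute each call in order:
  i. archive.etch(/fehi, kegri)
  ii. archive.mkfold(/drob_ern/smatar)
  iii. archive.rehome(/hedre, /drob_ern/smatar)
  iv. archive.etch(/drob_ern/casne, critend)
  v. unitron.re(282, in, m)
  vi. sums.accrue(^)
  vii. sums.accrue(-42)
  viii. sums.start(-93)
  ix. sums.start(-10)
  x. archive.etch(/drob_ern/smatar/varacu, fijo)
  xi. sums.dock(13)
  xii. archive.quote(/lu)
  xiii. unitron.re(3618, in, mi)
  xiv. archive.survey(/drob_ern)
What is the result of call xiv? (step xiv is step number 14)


-> etch(p→/fehi, c→kegri)
<- created
-> mkfold(p→/drob_ern/smatar)
<- ok
-> rehome(s→/hedre, d→/drob_ern/smatar)
<- ToolError: exists
-> etch(p→/drob_ern/casne, c→critend)
<- created
-> re(v→282, u_from→in, u_to→m)
<- 17907/2500
-> accrue(x→^)
<- 17907/2500
-> accrue(x→-42)
<- -87093/2500
-> start(x→-93)
<- -93
-> start(x→-10)
<- -10
-> etch(p→/drob_ern/smatar/varacu, c→fijo)
<- created
-> dock(x→13)
<- -23
-> quote(p→/lu)
<- kustulob
-> re(v→3618, u_from→in, u_to→mi)
<- 201/3520
-> survey(p→/drob_ern)
<- [casne, smatar/]

Answer: [casne, smatar/]


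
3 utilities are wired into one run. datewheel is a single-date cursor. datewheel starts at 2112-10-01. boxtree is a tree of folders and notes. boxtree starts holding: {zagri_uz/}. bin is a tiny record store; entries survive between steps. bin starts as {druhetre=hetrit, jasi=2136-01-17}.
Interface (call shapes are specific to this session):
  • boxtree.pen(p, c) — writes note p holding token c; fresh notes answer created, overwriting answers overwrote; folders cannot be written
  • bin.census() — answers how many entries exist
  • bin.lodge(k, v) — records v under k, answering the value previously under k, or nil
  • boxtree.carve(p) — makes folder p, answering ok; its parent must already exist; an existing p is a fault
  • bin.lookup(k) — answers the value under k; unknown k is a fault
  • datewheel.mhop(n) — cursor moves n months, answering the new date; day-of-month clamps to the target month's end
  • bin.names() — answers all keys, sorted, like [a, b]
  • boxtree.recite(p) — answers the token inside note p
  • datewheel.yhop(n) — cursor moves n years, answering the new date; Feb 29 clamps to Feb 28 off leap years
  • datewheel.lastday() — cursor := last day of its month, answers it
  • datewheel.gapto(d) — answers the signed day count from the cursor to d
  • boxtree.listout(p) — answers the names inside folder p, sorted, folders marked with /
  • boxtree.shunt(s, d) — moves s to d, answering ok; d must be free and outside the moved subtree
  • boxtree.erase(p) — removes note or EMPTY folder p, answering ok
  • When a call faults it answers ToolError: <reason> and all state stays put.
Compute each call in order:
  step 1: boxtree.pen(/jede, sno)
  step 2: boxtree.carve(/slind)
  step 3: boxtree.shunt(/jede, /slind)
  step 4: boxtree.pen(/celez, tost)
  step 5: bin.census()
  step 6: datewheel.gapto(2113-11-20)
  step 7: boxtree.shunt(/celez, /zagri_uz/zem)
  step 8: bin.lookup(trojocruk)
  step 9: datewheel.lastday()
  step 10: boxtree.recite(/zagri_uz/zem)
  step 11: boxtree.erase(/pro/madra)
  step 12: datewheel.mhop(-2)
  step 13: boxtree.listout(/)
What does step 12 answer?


Answer: 2112-08-31

Derivation:
> boxtree.pen p='/jede' c='sno'
= created
> boxtree.carve p='/slind'
= ok
> boxtree.shunt s='/jede' d='/slind'
= ToolError: exists
> boxtree.pen p='/celez' c='tost'
= created
> bin.census
= 2
> datewheel.gapto d='2113-11-20'
= 415
> boxtree.shunt s='/celez' d='/zagri_uz/zem'
= ok
> bin.lookup k='trojocruk'
= ToolError: no such key trojocruk
> datewheel.lastday
= 2112-10-31
> boxtree.recite p='/zagri_uz/zem'
= tost
> boxtree.erase p='/pro/madra'
= ToolError: not found
> datewheel.mhop n='-2'
= 2112-08-31
> boxtree.listout p='/'
= [jede, slind/, zagri_uz/]


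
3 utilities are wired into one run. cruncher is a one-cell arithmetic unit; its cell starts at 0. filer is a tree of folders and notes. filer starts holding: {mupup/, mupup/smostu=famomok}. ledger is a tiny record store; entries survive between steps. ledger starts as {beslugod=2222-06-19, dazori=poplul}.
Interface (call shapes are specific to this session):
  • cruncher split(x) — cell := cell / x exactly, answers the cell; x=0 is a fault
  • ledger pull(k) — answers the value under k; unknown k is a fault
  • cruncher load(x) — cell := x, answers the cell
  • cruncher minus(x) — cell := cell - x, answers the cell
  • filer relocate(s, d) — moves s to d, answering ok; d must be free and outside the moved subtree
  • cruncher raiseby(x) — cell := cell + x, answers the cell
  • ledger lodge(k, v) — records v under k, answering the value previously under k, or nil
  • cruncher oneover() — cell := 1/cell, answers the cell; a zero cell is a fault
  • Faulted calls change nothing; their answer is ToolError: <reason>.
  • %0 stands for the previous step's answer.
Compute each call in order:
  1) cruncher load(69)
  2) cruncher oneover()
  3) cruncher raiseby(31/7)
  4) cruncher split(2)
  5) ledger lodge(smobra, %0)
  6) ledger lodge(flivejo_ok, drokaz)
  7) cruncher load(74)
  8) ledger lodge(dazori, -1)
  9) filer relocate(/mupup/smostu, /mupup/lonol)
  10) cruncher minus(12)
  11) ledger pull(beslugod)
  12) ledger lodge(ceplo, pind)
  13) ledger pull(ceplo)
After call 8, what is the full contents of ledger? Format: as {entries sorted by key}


Answer: {beslugod=2222-06-19, dazori=-1, flivejo_ok=drokaz, smobra=1073/483}

Derivation:
# cruncher load(x→69) => 69
# cruncher oneover() => 1/69
# cruncher raiseby(x→31/7) => 2146/483
# cruncher split(x→2) => 1073/483
# ledger lodge(k→smobra, v→%0) => nil
# ledger lodge(k→flivejo_ok, v→drokaz) => nil
# cruncher load(x→74) => 74
# ledger lodge(k→dazori, v→-1) => poplul
# filer relocate(s→/mupup/smostu, d→/mupup/lonol) => ok
# cruncher minus(x→12) => 62
# ledger pull(k→beslugod) => 2222-06-19
# ledger lodge(k→ceplo, v→pind) => nil
# ledger pull(k→ceplo) => pind


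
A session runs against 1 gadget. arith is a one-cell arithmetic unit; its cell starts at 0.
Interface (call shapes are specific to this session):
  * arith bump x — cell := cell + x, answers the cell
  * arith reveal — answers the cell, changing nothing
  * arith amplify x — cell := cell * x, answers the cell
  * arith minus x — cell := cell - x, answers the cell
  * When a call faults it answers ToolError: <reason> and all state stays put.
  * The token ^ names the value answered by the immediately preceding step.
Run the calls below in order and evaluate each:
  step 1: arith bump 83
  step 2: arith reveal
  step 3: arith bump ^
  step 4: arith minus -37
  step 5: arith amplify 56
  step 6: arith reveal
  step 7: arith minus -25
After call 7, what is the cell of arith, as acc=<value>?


Answer: acc=11393

Derivation:
// 1. arith bump(x→83) ~> 83
// 2. arith reveal() ~> 83
// 3. arith bump(x→^) ~> 166
// 4. arith minus(x→-37) ~> 203
// 5. arith amplify(x→56) ~> 11368
// 6. arith reveal() ~> 11368
// 7. arith minus(x→-25) ~> 11393
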